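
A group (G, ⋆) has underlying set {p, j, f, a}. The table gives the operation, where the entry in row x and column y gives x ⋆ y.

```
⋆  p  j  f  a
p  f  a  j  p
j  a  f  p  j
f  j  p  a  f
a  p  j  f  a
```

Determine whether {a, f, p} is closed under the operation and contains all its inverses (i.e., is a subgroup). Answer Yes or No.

p ⋆ f = j, which is not in {a, f, p}.
The subset is not closed under ⋆, so it is not a subgroup.

No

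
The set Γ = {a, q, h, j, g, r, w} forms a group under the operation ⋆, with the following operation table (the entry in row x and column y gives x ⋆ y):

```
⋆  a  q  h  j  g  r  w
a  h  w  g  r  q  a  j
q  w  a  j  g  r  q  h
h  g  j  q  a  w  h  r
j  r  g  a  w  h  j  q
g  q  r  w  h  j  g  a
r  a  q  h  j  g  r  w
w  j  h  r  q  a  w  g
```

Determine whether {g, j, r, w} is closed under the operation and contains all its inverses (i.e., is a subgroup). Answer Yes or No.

No

j ⋆ g = h, which is not in {g, j, r, w}.
The subset is not closed under ⋆, so it is not a subgroup.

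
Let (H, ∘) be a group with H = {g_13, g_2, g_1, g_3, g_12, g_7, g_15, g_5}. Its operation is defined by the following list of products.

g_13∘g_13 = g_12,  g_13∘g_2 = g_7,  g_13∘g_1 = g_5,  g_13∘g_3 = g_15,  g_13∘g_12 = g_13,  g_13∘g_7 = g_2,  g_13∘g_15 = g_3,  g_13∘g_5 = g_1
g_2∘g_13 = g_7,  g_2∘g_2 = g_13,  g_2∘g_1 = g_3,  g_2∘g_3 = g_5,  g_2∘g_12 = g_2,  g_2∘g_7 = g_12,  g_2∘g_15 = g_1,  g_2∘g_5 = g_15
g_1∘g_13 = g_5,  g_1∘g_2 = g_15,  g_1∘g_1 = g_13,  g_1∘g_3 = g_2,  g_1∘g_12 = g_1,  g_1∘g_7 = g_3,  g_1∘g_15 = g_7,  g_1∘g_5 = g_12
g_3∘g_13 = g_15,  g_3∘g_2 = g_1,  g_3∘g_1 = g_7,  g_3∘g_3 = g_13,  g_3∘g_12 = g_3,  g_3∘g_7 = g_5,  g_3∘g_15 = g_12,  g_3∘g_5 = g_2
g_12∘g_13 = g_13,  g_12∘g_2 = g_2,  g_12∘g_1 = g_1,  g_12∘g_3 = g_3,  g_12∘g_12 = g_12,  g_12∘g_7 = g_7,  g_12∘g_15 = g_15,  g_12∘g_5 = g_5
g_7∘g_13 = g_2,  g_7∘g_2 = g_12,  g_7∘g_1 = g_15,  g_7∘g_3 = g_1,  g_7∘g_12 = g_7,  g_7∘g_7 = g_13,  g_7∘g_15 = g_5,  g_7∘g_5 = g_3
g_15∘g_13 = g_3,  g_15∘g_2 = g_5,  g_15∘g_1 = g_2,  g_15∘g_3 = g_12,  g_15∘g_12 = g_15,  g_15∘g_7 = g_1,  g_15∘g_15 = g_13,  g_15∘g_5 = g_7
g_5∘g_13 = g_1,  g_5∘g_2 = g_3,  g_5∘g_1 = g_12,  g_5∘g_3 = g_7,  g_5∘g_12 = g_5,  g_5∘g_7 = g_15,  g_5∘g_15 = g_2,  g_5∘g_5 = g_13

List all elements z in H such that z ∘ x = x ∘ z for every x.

{g_12, g_13}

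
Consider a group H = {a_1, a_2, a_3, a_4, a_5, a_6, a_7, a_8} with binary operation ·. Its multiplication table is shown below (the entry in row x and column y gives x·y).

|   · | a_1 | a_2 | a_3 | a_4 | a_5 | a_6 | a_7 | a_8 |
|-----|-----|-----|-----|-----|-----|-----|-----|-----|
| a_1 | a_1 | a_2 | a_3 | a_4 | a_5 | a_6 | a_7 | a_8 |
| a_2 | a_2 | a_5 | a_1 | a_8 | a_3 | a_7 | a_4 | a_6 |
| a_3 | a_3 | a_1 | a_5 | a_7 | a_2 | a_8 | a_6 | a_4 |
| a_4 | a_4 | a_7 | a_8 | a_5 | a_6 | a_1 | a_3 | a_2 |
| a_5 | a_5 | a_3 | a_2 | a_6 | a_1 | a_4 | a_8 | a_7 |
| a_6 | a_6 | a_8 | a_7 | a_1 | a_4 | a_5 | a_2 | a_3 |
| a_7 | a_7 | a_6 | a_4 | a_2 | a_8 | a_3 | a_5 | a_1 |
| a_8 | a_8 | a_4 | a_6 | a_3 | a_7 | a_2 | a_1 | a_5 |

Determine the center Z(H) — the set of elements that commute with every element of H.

{a_1, a_5}

An element z is central iff its row equals its column in the table.
For a_2: a_2·a_7 = a_4 ≠ a_6 = a_7·a_2, so a_2 ∉ Z.
Checking each element this way leaves Z(H) = {a_1, a_5}.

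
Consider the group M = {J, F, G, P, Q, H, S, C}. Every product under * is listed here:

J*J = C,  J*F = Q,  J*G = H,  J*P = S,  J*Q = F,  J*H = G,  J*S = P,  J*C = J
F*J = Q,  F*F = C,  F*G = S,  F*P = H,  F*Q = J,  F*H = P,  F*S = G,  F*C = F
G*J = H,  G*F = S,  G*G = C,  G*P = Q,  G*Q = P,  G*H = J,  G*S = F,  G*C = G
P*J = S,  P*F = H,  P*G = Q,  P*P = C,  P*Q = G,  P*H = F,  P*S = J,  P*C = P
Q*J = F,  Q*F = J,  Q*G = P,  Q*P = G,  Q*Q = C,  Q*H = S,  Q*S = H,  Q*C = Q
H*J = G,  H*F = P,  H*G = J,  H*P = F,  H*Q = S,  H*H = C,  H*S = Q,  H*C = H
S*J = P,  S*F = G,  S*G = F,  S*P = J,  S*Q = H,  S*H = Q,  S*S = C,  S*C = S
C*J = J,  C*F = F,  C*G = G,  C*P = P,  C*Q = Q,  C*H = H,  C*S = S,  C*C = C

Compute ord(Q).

The identity element is C (its row matches the header).
Q^1 = Q
Q^2 = Q*Q = C
The first power of Q equal to the identity is Q^2, so ord(Q) = 2.

2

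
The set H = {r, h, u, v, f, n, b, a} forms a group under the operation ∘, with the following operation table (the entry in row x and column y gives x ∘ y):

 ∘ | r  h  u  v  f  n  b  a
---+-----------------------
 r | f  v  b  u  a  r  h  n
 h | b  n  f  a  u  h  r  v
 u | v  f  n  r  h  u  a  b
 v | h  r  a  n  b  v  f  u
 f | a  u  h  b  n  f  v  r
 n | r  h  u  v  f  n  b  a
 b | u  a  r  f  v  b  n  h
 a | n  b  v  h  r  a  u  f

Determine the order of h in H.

2

The identity element is n (its row matches the header).
h^1 = h
h^2 = h ∘ h = n
The first power of h equal to the identity is h^2, so ord(h) = 2.
(Structurally, H here is isomorphic to the dihedral group D_4.)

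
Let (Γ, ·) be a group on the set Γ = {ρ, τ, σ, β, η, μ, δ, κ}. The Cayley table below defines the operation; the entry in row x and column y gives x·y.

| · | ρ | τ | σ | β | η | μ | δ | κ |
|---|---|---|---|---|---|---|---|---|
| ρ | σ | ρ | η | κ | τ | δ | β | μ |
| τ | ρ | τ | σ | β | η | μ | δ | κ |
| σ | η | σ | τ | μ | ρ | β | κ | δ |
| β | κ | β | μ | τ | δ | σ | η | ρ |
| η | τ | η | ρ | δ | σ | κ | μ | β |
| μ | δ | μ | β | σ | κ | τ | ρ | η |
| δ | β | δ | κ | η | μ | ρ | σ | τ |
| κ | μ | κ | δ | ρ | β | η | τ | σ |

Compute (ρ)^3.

η

ρ^1 = ρ
ρ^2 = ρ·ρ = σ
ρ^3 = σ·ρ = η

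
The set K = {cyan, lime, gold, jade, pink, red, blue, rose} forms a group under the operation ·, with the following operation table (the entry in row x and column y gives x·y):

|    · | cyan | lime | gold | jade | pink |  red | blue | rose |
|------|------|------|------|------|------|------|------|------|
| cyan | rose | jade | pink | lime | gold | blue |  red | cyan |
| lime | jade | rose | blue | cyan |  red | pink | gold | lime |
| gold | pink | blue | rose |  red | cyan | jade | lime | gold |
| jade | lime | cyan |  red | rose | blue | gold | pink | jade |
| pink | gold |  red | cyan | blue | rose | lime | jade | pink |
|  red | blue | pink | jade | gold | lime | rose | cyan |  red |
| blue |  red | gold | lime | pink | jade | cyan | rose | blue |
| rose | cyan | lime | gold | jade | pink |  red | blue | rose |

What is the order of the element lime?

2

The identity element is rose (its row matches the header).
lime^1 = lime
lime^2 = lime·lime = rose
The first power of lime equal to the identity is lime^2, so ord(lime) = 2.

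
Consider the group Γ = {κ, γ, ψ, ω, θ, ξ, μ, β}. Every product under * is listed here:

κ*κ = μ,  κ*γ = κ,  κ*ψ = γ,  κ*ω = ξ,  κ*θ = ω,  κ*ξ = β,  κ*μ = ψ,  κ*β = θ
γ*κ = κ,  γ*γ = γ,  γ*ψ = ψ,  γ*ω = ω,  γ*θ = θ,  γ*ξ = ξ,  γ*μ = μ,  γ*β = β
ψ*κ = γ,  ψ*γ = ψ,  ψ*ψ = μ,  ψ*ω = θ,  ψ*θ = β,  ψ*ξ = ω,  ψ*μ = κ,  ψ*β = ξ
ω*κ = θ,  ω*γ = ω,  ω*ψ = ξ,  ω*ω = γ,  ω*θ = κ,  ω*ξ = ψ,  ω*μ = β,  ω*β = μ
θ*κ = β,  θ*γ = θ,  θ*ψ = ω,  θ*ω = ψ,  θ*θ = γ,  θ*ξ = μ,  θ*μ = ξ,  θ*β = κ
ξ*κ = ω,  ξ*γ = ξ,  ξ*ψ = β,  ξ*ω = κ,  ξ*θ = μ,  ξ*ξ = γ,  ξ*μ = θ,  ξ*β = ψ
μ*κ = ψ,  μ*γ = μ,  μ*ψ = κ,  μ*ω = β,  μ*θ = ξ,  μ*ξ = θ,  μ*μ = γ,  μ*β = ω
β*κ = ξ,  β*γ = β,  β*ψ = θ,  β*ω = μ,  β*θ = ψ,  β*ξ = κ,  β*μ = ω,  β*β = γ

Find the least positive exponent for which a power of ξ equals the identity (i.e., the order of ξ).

The identity element is γ (its row matches the header).
ξ^1 = ξ
ξ^2 = ξ * ξ = γ
The first power of ξ equal to the identity is ξ^2, so ord(ξ) = 2.

2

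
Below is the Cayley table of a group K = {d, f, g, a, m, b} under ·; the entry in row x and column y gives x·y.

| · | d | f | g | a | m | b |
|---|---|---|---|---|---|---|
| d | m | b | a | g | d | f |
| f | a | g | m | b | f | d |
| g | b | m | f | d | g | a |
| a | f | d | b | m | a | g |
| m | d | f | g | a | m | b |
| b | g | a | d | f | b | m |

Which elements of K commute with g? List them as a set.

{f, g, m}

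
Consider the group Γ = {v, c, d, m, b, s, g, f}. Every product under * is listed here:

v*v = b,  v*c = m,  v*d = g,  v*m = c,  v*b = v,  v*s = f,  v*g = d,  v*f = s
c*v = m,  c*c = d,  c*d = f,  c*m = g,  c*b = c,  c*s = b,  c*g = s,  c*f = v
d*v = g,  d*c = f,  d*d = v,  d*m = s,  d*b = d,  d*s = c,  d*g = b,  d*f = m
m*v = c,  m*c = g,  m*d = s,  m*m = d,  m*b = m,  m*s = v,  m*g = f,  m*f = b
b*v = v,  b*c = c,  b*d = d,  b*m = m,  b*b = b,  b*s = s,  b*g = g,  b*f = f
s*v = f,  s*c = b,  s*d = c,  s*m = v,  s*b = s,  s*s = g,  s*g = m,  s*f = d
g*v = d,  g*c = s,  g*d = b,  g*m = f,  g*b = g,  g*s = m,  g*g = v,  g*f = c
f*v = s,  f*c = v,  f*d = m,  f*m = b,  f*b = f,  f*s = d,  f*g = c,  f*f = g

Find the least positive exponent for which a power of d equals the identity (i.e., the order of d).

4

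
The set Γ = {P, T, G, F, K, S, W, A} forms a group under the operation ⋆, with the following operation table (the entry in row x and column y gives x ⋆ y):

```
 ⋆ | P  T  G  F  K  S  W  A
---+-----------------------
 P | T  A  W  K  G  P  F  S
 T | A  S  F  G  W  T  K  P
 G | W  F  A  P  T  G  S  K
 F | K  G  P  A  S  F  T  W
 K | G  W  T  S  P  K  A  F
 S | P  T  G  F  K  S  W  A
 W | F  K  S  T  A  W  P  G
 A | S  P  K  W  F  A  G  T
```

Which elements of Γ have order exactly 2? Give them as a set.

Identity is S. Compute the order of each non-identity element by repeated multiplication:
  P: P → T → A → S  (order 4)
  T: T → S  (order 2)
  G: G → A → K → T → F → P → W → S  (order 8)
  F: F → A → W → T → G → P → K → S  (order 8)
  K: K → P → G → T → W → A → F → S  (order 8)
  W: W → P → F → T → K → A → G → S  (order 8)
  A: A → T → P → S  (order 4)
Elements of order 2: {T}.

{T}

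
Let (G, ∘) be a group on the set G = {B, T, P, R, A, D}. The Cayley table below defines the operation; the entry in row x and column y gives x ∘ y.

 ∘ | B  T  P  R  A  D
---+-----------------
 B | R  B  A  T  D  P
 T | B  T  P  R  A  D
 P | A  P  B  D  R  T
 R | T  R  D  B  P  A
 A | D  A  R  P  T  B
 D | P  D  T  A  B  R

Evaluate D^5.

D^1 = D
D^2 = D ∘ D = R
D^3 = R ∘ D = A
D^4 = A ∘ D = B
D^5 = B ∘ D = P

P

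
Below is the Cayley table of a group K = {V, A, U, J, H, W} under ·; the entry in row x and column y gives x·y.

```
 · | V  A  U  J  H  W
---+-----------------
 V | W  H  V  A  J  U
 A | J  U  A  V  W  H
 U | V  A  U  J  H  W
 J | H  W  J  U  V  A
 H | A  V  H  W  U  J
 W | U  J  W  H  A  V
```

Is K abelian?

No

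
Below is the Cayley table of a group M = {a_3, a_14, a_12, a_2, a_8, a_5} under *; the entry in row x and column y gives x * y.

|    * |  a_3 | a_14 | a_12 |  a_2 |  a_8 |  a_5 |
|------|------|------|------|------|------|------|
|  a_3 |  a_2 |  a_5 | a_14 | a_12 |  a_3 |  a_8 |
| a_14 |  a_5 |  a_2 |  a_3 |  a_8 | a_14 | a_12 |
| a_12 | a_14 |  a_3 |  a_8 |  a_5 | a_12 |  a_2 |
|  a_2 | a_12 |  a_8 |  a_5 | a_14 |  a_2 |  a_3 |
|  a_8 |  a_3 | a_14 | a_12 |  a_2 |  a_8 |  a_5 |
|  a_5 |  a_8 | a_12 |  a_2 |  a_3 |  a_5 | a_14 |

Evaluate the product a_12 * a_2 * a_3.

a_12 * a_2 = a_5
a_5 * a_3 = a_8

a_8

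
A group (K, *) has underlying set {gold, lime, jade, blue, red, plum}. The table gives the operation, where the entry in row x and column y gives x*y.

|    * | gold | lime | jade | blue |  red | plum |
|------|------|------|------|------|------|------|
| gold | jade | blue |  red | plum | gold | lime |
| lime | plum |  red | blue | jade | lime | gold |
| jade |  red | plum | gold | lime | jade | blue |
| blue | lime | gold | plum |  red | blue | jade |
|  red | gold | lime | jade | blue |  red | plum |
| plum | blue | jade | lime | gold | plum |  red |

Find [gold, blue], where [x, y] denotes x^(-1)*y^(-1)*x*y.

gold

Identity is red; from the table gold^(-1) = jade and blue^(-1) = blue.
jade*blue = lime
lime*gold = plum
plum*blue = gold
(Structurally, K here is isomorphic to the symmetric group S_3.)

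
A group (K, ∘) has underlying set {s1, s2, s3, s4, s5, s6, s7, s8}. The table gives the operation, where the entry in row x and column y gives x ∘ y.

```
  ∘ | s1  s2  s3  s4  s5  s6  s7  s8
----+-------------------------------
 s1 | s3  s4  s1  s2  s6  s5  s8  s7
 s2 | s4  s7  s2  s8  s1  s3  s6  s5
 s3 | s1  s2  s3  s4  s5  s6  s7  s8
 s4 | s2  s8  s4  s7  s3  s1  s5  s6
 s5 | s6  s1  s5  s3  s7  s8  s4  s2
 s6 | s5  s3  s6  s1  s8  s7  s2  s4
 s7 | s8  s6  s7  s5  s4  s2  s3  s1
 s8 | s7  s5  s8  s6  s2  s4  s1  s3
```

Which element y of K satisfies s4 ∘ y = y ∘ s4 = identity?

First locate the identity: row s3 matches the header, so s3 is the identity.
Scan row s4 for s3: s4 ∘ s5 = s3. Hence s4^(-1) = s5.
(Structurally, K here is isomorphic to Z_2 x Z_4.)

s5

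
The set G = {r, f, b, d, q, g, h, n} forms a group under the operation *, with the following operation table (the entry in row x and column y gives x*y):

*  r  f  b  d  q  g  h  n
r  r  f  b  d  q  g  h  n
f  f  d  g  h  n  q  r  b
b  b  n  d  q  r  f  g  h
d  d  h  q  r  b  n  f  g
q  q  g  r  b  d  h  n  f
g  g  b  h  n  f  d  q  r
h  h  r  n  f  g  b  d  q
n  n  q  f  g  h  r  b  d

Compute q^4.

q^1 = q
q^2 = q*q = d
q^3 = d*q = b
q^4 = b*q = r
(Structurally, G here is isomorphic to the quaternion group Q_8.)

r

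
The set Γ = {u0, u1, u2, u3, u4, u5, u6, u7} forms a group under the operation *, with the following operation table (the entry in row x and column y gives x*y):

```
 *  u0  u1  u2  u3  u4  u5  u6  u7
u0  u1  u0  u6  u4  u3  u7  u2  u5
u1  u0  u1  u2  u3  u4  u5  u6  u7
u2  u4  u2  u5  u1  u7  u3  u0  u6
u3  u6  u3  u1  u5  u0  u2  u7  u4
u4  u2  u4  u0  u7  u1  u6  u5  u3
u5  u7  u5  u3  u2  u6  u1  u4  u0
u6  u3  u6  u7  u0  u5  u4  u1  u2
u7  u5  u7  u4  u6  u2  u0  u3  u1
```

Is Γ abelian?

u2*u6 = u0 but u6*u2 = u7.
Since u2 and u6 do not commute, Γ is not abelian.

No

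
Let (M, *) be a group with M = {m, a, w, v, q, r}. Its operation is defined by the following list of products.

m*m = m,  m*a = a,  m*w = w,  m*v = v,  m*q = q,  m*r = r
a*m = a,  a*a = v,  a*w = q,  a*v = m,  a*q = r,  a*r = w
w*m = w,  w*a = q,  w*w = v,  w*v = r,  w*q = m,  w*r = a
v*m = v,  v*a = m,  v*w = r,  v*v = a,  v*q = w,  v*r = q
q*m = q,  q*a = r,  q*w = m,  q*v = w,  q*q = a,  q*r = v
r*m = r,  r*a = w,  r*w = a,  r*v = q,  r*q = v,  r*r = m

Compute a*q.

r

Read row a, column q: a*q = r.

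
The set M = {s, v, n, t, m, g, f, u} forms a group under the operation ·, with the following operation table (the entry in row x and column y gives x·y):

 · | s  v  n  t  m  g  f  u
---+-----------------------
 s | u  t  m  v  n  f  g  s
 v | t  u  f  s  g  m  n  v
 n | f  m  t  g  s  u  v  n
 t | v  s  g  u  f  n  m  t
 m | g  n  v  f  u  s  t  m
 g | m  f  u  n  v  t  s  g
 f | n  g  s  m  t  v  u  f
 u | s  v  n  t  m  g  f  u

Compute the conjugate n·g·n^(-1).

g

The identity is u. In row n, the entry u sits in column g, so n^(-1) = g.
n·g = u
u·g = g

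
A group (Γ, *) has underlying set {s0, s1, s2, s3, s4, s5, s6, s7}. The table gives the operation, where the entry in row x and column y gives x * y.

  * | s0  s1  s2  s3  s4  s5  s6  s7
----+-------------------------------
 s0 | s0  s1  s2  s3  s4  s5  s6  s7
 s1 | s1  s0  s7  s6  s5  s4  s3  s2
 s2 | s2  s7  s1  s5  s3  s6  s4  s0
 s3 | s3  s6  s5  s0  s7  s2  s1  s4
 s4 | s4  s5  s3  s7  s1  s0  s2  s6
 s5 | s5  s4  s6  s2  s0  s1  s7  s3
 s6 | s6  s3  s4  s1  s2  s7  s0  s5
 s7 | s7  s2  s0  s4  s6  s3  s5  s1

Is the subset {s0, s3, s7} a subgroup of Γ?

No

s7 * s7 = s1, which is not in {s0, s3, s7}.
The subset is not closed under *, so it is not a subgroup.
(Structurally, Γ here is isomorphic to Z_2 x Z_4.)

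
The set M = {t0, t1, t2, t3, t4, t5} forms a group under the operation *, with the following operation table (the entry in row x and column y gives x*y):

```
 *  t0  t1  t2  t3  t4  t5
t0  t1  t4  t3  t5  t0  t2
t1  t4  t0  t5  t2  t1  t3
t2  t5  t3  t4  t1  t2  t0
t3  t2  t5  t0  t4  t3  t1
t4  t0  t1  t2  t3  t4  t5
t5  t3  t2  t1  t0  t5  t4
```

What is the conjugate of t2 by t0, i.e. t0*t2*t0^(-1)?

t5

The identity is t4. In row t0, the entry t4 sits in column t1, so t0^(-1) = t1.
t0*t2 = t3
t3*t1 = t5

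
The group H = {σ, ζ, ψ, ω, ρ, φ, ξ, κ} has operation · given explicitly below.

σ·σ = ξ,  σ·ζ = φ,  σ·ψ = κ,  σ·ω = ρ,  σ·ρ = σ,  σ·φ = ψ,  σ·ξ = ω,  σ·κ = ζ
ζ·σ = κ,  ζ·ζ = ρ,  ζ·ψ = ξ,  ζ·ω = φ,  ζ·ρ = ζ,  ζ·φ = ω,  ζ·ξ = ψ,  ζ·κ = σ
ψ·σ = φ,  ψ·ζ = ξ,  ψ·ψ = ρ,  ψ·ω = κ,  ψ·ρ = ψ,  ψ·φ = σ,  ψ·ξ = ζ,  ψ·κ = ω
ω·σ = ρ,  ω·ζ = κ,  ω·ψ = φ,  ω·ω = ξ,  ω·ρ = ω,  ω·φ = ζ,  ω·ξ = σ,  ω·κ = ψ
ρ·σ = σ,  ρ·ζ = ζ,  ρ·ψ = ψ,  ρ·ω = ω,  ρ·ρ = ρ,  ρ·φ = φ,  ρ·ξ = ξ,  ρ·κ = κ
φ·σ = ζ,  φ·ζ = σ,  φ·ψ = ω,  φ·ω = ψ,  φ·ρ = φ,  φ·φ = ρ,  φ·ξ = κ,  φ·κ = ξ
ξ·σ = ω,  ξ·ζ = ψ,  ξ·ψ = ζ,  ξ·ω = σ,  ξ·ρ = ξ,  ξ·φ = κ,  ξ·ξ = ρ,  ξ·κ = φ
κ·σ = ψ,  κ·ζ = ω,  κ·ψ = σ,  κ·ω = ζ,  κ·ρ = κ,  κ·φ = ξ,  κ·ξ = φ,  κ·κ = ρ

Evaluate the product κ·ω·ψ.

ξ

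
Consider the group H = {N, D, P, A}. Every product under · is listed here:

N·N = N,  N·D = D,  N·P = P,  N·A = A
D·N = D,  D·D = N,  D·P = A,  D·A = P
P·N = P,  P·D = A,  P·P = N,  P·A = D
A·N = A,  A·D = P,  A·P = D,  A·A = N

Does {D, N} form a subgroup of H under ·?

{D, N} contains the identity N.
Checking products: every product of two elements of {D, N} (read from the table) lies in {D, N}, so the set is closed.
In a finite group, a nonempty closed subset is a subgroup. So {D, N} ≤ H.

Yes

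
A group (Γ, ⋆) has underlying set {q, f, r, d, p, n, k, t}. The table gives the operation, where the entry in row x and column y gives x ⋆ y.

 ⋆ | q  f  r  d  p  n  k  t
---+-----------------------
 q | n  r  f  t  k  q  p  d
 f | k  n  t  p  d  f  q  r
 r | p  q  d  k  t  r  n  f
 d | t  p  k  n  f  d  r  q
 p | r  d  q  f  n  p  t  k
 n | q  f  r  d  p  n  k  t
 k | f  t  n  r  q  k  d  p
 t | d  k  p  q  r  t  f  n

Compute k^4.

n

k^1 = k
k^2 = k ⋆ k = d
k^3 = d ⋆ k = r
k^4 = r ⋆ k = n
(Structurally, Γ here is isomorphic to the dihedral group D_4.)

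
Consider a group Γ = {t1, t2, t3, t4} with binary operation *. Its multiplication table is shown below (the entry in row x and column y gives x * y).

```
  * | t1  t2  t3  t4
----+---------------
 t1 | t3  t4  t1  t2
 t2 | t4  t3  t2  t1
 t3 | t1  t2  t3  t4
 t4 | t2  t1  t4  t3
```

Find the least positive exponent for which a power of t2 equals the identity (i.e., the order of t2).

The identity element is t3 (its row matches the header).
t2^1 = t2
t2^2 = t2 * t2 = t3
The first power of t2 equal to the identity is t2^2, so ord(t2) = 2.

2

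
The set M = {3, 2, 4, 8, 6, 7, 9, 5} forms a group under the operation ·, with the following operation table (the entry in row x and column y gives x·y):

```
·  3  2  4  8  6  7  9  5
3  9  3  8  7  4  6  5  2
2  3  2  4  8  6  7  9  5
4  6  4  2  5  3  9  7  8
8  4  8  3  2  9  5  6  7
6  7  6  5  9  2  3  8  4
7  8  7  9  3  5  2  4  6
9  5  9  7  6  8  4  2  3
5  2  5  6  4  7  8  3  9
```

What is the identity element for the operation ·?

The identity e satisfies e·x = x for all x, so its row in the table reproduces the column headers.
Row 2 reads: 3, 2, 4, 8, 6, 7, 9, 5 — exactly the header order. So 2 is the identity.

2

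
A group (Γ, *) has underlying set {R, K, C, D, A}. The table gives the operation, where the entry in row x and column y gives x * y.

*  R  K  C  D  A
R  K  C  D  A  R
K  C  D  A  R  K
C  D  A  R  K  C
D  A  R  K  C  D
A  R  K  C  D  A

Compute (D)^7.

C

D^1 = D
D^2 = D * D = C
D^3 = C * D = K
D^4 = K * D = R
D^5 = R * D = A
D^6 = A * D = D
D^7 = D * D = C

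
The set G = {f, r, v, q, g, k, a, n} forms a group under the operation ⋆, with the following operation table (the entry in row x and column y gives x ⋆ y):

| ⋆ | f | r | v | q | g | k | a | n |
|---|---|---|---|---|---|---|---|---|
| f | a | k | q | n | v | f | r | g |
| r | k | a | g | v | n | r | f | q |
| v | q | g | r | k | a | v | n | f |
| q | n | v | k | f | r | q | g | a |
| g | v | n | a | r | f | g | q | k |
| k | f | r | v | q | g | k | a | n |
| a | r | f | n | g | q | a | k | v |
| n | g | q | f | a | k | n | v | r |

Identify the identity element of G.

The identity e satisfies e ⋆ x = x for all x, so its row in the table reproduces the column headers.
Row k reads: f, r, v, q, g, k, a, n — exactly the header order. So k is the identity.

k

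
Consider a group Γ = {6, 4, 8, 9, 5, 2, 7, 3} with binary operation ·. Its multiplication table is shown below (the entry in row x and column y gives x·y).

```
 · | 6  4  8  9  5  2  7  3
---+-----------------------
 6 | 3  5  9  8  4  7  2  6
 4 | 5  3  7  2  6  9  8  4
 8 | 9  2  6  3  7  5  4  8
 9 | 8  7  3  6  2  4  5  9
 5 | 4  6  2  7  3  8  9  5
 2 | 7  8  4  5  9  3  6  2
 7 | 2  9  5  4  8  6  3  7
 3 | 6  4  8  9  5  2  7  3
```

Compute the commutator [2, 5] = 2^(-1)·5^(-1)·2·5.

Identity is 3; from the table 2^(-1) = 2 and 5^(-1) = 5.
2·5 = 9
9·2 = 4
4·5 = 6

6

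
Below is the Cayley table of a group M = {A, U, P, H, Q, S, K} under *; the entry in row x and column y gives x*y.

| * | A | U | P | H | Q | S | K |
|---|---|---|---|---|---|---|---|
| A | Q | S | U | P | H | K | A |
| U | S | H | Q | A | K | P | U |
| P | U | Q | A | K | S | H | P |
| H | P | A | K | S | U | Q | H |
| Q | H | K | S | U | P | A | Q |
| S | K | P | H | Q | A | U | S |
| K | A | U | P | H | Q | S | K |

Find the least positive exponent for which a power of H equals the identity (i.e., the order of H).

The identity element is K (its row matches the header).
H^1 = H
H^2 = H*H = S
H^3 = S*H = Q
H^4 = Q*H = U
H^5 = U*H = A
H^6 = A*H = P
H^7 = P*H = K
The first power of H equal to the identity is H^7, so ord(H) = 7.

7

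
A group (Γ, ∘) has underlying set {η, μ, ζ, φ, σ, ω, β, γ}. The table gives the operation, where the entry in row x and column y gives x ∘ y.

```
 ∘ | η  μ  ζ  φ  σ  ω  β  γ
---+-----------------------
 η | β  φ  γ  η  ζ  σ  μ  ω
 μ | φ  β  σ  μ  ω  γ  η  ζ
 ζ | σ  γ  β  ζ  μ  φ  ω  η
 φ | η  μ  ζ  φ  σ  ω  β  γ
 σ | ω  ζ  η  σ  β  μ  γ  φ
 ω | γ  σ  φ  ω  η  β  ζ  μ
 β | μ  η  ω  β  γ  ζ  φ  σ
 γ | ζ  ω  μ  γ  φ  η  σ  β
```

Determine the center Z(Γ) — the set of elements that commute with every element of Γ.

{β, φ}

An element z is central iff its row equals its column in the table.
For ω: ω ∘ σ = η ≠ μ = σ ∘ ω, so ω ∉ Z.
Checking each element this way leaves Z(Γ) = {β, φ}.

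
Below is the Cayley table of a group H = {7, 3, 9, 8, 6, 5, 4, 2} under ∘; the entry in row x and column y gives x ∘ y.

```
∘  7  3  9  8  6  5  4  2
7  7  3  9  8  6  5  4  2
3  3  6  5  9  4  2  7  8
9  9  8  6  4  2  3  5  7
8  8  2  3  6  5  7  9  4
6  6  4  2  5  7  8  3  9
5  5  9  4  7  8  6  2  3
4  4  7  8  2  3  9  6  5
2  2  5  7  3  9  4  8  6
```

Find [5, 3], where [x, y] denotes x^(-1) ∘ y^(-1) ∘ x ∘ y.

6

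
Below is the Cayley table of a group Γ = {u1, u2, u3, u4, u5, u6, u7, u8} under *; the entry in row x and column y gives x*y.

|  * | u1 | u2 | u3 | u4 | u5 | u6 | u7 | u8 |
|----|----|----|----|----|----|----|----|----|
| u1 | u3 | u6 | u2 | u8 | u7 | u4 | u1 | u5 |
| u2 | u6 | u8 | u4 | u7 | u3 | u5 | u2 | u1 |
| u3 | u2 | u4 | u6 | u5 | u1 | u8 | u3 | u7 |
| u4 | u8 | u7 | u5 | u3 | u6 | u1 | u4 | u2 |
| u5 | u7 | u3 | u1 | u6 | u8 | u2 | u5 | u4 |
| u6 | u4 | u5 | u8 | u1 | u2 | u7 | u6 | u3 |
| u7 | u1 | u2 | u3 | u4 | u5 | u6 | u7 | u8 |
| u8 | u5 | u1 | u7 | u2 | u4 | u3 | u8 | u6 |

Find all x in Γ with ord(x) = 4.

{u3, u8}

Identity is u7. Compute the order of each non-identity element by repeated multiplication:
  u1: u1 → u3 → u2 → u6 → u4 → u8 → u5 → u7  (order 8)
  u2: u2 → u8 → u1 → u6 → u5 → u3 → u4 → u7  (order 8)
  u3: u3 → u6 → u8 → u7  (order 4)
  u4: u4 → u3 → u5 → u6 → u1 → u8 → u2 → u7  (order 8)
  u5: u5 → u8 → u4 → u6 → u2 → u3 → u1 → u7  (order 8)
  u6: u6 → u7  (order 2)
  u8: u8 → u6 → u3 → u7  (order 4)
Elements of order 4: {u3, u8}.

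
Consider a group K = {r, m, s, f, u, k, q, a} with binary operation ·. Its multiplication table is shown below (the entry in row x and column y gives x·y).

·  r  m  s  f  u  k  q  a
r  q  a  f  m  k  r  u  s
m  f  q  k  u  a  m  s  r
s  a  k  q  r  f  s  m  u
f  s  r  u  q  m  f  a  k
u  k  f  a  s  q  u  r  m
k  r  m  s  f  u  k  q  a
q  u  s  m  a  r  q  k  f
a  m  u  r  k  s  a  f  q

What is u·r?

Read row u, column r: u·r = k.

k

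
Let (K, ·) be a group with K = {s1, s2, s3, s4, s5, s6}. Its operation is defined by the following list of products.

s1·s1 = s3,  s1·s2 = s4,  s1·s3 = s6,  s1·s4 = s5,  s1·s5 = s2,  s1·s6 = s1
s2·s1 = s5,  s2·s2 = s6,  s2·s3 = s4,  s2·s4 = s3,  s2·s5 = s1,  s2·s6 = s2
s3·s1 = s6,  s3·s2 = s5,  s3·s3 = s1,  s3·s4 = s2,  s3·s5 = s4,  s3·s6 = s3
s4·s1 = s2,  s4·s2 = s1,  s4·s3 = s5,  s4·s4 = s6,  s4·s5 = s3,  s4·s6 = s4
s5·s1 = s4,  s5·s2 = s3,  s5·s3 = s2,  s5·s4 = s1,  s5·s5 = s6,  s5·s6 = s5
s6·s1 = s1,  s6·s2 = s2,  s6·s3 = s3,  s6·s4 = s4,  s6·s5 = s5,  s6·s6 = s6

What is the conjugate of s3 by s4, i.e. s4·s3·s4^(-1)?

The identity is s6. In row s4, the entry s6 sits in column s4, so s4^(-1) = s4.
s4·s3 = s5
s5·s4 = s1

s1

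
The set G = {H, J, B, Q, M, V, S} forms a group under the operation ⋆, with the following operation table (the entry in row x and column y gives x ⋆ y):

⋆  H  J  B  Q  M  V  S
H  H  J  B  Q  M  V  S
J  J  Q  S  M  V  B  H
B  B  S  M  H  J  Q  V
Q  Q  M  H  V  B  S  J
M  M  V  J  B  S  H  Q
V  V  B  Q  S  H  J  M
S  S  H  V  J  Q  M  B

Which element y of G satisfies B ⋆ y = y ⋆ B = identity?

First locate the identity: row H matches the header, so H is the identity.
Scan row B for H: B ⋆ Q = H. Hence B^(-1) = Q.

Q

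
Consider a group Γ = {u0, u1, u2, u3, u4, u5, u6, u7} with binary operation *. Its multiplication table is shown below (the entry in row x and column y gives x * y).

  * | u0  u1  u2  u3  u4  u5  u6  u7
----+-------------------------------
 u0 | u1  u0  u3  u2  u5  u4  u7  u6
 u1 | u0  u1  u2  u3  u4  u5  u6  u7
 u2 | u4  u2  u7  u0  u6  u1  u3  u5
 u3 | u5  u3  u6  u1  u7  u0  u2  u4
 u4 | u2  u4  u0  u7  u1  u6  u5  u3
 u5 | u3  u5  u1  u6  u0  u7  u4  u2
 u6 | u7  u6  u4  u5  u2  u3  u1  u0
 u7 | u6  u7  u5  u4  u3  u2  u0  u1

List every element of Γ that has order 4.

{u2, u5}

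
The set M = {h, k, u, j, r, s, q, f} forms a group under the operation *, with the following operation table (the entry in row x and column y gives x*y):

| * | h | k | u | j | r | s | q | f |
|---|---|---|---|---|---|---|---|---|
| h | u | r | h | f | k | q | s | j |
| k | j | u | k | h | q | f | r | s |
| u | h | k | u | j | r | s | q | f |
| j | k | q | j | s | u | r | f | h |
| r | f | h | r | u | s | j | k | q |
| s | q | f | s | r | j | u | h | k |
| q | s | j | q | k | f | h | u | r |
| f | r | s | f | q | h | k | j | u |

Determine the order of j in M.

4

The identity element is u (its row matches the header).
j^1 = j
j^2 = j*j = s
j^3 = s*j = r
j^4 = r*j = u
The first power of j equal to the identity is j^4, so ord(j) = 4.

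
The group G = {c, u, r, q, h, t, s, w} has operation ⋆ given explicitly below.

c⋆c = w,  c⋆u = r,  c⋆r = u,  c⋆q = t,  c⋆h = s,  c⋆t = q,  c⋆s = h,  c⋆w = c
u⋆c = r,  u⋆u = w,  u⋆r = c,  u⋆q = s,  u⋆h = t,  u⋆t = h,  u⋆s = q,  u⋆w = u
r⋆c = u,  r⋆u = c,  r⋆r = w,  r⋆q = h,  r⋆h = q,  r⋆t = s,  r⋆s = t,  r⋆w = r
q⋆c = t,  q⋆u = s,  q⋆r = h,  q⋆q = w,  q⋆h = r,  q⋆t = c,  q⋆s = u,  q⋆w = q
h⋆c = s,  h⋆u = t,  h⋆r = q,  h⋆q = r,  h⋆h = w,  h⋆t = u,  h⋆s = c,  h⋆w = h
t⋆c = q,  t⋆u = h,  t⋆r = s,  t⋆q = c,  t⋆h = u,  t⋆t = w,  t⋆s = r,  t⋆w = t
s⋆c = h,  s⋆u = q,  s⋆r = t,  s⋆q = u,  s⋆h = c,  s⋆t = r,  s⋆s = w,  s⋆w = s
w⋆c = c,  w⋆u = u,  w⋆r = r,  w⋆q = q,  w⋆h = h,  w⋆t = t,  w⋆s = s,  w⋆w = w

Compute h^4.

w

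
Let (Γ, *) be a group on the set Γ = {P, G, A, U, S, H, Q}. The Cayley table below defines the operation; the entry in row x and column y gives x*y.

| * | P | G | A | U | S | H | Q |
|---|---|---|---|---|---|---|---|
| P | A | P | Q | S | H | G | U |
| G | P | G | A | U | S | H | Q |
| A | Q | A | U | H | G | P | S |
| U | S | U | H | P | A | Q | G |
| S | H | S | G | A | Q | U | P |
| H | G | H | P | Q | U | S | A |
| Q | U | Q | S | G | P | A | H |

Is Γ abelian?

Check whether the table is symmetric across its main diagonal.
Every entry (row x, col y) equals the entry (row y, col x), so Γ is abelian.

Yes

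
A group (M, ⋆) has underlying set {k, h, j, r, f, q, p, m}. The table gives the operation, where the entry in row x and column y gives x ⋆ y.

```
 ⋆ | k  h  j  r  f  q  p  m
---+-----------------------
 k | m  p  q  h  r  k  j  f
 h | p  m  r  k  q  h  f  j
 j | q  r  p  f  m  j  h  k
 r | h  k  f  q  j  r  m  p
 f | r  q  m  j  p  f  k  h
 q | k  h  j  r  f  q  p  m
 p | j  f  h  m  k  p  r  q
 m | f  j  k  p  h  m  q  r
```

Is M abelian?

Check whether the table is symmetric across its main diagonal.
Every entry (row x, col y) equals the entry (row y, col x), so M is abelian.

Yes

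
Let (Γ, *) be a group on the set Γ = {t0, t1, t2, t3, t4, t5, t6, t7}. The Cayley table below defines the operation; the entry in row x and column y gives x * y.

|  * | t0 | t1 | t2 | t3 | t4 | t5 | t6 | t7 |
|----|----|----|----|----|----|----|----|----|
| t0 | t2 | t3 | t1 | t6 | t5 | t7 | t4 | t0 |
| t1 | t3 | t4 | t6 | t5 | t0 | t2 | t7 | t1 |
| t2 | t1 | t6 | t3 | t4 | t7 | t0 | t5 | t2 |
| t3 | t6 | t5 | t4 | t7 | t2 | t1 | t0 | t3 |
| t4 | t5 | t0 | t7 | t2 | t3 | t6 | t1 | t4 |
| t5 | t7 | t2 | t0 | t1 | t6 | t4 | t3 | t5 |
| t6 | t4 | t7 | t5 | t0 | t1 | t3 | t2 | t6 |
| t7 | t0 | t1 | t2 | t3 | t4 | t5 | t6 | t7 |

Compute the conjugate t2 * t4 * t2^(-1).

The identity is t7. In row t2, the entry t7 sits in column t4, so t2^(-1) = t4.
t2 * t4 = t7
t7 * t4 = t4

t4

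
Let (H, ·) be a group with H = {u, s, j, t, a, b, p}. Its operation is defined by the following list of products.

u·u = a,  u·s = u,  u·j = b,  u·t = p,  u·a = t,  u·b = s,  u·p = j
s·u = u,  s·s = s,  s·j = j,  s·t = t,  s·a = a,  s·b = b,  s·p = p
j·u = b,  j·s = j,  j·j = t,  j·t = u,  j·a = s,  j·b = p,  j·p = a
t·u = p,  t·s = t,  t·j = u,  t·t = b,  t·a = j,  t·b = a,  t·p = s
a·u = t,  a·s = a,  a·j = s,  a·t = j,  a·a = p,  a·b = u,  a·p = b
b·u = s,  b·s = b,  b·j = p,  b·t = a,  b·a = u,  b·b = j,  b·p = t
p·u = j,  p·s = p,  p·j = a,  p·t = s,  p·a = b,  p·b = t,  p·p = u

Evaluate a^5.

a^1 = a
a^2 = a·a = p
a^3 = p·a = b
a^4 = b·a = u
a^5 = u·a = t

t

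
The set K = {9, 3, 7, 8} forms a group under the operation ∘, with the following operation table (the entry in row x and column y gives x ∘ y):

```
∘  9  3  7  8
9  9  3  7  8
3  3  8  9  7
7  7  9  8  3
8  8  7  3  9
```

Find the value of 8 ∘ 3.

7

Read row 8, column 3: 8 ∘ 3 = 7.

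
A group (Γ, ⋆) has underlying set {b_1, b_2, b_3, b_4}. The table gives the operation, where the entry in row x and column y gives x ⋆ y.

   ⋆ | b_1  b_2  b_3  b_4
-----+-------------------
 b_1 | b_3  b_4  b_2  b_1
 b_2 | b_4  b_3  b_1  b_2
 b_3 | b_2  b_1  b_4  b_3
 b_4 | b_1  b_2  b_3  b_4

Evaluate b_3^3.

b_3^1 = b_3
b_3^2 = b_3 ⋆ b_3 = b_4
b_3^3 = b_4 ⋆ b_3 = b_3
(Structurally, Γ here is isomorphic to the cyclic group Z_4.)

b_3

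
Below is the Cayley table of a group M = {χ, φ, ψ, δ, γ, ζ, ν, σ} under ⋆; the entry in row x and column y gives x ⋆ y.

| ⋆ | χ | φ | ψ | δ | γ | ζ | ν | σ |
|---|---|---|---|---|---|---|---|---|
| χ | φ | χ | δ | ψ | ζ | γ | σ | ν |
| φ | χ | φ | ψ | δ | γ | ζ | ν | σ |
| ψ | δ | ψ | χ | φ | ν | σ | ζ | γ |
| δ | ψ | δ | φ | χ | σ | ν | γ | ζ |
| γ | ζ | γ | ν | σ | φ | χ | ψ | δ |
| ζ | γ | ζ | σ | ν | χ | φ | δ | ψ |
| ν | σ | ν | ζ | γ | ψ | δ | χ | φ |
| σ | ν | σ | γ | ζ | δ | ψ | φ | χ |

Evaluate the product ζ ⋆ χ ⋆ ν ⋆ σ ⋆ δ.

ζ ⋆ χ = γ
γ ⋆ ν = ψ
ψ ⋆ σ = γ
γ ⋆ δ = σ

σ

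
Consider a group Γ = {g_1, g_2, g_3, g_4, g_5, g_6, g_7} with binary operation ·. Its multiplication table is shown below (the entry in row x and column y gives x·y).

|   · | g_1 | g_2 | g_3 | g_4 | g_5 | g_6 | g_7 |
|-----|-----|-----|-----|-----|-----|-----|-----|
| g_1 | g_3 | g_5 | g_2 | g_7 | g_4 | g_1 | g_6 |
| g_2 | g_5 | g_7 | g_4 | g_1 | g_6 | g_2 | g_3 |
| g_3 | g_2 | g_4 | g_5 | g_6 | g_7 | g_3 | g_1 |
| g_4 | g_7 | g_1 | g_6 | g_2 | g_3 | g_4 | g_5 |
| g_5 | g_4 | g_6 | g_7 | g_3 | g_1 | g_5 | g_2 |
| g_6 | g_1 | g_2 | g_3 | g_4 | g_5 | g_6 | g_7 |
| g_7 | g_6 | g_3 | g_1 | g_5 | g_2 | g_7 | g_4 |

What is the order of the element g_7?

7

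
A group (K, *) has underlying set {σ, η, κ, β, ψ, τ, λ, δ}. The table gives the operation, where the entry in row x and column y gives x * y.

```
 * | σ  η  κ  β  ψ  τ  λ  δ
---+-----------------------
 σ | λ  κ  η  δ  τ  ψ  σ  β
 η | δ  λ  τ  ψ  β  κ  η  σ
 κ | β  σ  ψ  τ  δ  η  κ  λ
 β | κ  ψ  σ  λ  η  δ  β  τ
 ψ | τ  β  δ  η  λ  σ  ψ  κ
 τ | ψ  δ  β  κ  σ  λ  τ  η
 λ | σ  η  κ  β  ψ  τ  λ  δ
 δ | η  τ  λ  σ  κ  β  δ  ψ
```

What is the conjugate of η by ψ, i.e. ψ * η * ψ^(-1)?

η

The identity is λ. In row ψ, the entry λ sits in column ψ, so ψ^(-1) = ψ.
ψ * η = β
β * ψ = η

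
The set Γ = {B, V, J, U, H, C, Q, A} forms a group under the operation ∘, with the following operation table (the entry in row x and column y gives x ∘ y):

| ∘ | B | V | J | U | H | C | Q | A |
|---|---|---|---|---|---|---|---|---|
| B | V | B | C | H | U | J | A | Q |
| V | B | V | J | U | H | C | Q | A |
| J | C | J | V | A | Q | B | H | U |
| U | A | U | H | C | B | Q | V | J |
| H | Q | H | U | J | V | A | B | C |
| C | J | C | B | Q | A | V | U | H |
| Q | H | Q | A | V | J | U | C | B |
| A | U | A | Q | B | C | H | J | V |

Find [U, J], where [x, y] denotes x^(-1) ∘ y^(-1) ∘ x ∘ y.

C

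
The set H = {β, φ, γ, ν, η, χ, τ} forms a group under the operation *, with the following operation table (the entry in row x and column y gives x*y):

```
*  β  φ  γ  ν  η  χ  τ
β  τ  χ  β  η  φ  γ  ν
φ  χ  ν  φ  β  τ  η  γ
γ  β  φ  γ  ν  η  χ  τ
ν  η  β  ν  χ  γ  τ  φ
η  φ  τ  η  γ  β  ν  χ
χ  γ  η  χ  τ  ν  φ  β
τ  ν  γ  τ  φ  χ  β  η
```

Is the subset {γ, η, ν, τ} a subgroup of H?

No

τ*ν = φ, which is not in {γ, η, ν, τ}.
The subset is not closed under *, so it is not a subgroup.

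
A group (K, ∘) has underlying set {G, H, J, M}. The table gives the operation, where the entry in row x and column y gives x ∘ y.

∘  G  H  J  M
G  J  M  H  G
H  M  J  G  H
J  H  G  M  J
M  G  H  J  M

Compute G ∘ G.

J

Read row G, column G: G ∘ G = J.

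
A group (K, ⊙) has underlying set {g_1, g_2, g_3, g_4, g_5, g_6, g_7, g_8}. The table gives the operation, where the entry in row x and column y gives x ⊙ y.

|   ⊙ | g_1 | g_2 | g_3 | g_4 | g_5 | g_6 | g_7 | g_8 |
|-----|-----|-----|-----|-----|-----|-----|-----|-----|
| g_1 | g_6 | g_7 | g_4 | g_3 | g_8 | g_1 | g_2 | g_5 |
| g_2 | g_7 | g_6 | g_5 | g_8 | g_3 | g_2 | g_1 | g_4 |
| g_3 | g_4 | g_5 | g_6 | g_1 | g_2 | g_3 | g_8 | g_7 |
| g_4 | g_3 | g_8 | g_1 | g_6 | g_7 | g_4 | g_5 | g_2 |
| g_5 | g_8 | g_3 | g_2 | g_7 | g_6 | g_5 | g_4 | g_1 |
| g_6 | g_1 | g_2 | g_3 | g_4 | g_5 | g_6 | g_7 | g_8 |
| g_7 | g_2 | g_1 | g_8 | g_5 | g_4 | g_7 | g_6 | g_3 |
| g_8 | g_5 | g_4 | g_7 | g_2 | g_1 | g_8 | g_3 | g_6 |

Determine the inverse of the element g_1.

First locate the identity: row g_6 matches the header, so g_6 is the identity.
Scan row g_1 for g_6: g_1 ⊙ g_1 = g_6. Hence g_1^(-1) = g_1.

g_1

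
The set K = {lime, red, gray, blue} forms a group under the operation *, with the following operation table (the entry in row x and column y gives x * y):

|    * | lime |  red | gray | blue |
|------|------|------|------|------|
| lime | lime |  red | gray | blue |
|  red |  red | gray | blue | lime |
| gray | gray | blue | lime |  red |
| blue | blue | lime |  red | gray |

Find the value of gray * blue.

Read row gray, column blue: gray * blue = red.
(Structurally, K here is isomorphic to the cyclic group Z_4.)

red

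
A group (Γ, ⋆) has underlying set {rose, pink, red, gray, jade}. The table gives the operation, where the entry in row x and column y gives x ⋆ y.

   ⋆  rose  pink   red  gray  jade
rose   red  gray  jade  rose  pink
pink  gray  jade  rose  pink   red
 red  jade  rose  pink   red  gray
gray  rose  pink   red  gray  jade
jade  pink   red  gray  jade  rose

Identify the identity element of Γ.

gray

The identity e satisfies e ⋆ x = x for all x, so its row in the table reproduces the column headers.
Row gray reads: rose, pink, red, gray, jade — exactly the header order. So gray is the identity.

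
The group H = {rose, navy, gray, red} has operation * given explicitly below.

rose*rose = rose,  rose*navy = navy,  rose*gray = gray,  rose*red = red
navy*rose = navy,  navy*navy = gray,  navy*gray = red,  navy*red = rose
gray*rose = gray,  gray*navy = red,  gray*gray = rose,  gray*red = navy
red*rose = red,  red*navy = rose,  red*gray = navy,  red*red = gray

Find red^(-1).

navy

First locate the identity: row rose matches the header, so rose is the identity.
Scan row red for rose: red * navy = rose. Hence red^(-1) = navy.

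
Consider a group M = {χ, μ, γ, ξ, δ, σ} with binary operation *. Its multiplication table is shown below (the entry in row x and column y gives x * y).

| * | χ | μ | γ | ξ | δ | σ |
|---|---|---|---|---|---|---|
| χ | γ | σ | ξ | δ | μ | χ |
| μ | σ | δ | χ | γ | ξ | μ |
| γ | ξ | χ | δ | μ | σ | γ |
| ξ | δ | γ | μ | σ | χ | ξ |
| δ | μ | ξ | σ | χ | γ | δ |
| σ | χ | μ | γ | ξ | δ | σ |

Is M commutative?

Yes

Check whether the table is symmetric across its main diagonal.
Every entry (row x, col y) equals the entry (row y, col x), so M is abelian.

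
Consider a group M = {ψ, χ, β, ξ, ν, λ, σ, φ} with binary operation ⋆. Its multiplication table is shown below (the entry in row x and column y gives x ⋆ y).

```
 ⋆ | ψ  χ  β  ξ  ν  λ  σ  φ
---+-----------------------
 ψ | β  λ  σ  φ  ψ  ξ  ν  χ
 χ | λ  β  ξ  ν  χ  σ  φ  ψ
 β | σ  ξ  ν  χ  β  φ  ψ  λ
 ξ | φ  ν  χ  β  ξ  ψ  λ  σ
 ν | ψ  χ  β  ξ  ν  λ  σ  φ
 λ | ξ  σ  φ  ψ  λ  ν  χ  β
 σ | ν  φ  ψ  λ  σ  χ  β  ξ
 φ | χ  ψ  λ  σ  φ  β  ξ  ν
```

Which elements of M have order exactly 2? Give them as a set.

Identity is ν. Compute the order of each non-identity element by repeated multiplication:
  ψ: ψ → β → σ → ν  (order 4)
  χ: χ → β → ξ → ν  (order 4)
  β: β → ν  (order 2)
  ξ: ξ → β → χ → ν  (order 4)
  λ: λ → ν  (order 2)
  σ: σ → β → ψ → ν  (order 4)
  φ: φ → ν  (order 2)
Elements of order 2: {β, λ, φ}.
(Structurally, M here is isomorphic to Z_2 x Z_4.)

{β, λ, φ}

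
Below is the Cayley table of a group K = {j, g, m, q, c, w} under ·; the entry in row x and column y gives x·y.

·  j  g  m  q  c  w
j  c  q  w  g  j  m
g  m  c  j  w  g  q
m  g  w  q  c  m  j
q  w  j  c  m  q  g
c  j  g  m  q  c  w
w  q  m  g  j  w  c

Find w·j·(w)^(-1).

g

The identity is c. In row w, the entry c sits in column w, so w^(-1) = w.
w·j = q
q·w = g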